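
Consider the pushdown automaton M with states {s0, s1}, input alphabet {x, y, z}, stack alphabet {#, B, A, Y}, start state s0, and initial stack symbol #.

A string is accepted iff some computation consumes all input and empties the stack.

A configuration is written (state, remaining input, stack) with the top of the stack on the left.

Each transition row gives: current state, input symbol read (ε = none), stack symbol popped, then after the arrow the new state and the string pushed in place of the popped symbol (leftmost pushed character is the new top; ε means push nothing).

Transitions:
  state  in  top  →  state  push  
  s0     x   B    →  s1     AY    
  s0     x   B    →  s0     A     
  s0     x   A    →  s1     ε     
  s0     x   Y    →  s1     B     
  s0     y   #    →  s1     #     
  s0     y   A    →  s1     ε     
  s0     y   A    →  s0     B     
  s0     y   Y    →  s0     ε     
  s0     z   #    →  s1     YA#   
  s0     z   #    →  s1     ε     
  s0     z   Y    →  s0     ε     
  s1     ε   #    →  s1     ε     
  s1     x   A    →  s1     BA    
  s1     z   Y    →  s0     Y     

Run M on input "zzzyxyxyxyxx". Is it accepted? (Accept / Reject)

One accepting computation: (s0, zzzyxyxyxyxx, #) ⊢ (s1, zzyxyxyxyxx, YA#) ⊢ (s0, zyxyxyxyxx, YA#) ⊢ (s0, yxyxyxyxx, A#) ⊢ (s0, xyxyxyxx, B#) ⊢ (s0, yxyxyxx, A#) ⊢ (s0, xyxyxx, B#) ⊢ (s0, yxyxx, A#) ⊢ (s0, xyxx, B#) ⊢ (s0, yxx, A#) ⊢ (s0, xx, B#) ⊢ (s0, x, A#) ⊢ (s1, ε, #) ⊢ (s1, ε, ε)
All input consumed and the stack is empty.

Accept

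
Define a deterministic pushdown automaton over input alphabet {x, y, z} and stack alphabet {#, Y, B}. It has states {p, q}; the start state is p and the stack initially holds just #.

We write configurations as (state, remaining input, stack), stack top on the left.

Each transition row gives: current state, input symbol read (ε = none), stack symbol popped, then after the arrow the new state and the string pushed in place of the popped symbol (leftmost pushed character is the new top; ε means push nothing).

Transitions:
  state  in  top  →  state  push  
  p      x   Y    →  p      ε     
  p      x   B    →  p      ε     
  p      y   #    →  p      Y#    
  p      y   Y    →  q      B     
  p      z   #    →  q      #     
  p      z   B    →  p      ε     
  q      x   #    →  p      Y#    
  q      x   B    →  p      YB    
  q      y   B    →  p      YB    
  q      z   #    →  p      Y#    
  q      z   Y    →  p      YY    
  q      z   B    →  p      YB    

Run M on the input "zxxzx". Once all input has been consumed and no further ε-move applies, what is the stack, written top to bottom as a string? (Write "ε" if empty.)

(p, zxxzx, #) ⊢ (q, xxzx, #) ⊢ (p, xzx, Y#) ⊢ (p, zx, #) ⊢ (q, x, #) ⊢ (p, ε, Y#)
All input consumed in state p with stack Y#.

Y#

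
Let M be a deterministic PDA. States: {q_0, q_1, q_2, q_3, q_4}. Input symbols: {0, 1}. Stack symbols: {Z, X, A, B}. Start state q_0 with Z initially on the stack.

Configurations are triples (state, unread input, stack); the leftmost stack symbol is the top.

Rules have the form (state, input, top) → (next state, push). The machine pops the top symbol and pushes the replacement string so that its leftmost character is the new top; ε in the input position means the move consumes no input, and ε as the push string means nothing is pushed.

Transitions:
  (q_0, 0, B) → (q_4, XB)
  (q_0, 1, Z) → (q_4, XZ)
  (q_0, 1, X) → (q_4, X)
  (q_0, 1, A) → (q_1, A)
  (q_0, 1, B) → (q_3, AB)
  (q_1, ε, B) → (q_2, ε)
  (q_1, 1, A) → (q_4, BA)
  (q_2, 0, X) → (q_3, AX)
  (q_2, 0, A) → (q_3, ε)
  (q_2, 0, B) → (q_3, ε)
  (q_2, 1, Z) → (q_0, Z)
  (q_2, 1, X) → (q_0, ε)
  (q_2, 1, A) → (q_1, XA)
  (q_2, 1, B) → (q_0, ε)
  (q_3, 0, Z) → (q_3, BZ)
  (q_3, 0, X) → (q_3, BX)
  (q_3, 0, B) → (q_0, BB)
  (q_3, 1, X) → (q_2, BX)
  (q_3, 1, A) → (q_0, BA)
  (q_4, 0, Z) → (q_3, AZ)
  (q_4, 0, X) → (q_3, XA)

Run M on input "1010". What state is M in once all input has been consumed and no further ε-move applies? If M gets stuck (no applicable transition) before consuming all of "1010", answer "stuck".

(q_0, 1010, Z)
  read 1, top Z: go to q_4, push XZ → (q_4, 010, XZ)
  read 0, top X: go to q_3, push XA → (q_3, 10, XAZ)
  read 1, top X: go to q_2, push BX → (q_2, 0, BXAZ)
  read 0, top B: go to q_3, push ε → (q_3, ε, XAZ)
All input consumed; M is in state q_3.

q_3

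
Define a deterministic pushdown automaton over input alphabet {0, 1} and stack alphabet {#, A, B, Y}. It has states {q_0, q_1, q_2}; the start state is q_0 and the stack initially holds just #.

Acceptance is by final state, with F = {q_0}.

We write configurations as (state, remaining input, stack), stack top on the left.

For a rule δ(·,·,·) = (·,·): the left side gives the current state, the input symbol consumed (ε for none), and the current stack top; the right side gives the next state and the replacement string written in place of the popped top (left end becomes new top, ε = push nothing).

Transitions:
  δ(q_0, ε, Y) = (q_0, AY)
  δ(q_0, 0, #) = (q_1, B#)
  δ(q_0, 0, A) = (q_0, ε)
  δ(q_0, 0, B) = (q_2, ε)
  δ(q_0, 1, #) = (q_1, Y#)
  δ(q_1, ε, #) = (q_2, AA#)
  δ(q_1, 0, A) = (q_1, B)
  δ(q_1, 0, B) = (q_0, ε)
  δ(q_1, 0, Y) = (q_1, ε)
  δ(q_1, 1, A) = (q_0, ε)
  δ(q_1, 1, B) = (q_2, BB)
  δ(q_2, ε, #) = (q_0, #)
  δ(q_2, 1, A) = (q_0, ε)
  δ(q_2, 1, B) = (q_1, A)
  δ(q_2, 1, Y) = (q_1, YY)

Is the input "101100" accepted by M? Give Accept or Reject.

(q_0, 101100, #) ⊢ (q_1, 01100, Y#) ⊢ (q_1, 1100, #) ⊢ (q_2, 1100, AA#) ⊢ (q_0, 100, A#)
No transition applies at (q_0, 100, A#); input not fully consumed.

Reject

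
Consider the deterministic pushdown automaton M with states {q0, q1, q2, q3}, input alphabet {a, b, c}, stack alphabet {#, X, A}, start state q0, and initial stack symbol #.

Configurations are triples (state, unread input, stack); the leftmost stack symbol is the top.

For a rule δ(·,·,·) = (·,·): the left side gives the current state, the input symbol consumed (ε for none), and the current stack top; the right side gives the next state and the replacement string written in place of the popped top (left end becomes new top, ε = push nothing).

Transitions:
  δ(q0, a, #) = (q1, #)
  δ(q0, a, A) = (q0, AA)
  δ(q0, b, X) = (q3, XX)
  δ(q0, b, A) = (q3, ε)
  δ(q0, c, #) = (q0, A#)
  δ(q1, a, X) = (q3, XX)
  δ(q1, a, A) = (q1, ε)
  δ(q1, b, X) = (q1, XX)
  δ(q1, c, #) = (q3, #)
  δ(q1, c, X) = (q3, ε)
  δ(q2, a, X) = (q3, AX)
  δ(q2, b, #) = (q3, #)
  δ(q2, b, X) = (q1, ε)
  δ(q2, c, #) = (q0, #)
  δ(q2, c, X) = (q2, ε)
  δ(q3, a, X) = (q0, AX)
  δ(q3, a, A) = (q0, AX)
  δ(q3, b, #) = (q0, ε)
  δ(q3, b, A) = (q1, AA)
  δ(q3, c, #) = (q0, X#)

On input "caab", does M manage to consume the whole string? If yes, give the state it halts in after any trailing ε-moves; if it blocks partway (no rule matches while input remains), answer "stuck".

(q0, caab, #) ⊢ (q0, aab, A#) ⊢ (q0, ab, AA#) ⊢ (q0, b, AAA#) ⊢ (q3, ε, AA#)
All input consumed; M is in state q3.

q3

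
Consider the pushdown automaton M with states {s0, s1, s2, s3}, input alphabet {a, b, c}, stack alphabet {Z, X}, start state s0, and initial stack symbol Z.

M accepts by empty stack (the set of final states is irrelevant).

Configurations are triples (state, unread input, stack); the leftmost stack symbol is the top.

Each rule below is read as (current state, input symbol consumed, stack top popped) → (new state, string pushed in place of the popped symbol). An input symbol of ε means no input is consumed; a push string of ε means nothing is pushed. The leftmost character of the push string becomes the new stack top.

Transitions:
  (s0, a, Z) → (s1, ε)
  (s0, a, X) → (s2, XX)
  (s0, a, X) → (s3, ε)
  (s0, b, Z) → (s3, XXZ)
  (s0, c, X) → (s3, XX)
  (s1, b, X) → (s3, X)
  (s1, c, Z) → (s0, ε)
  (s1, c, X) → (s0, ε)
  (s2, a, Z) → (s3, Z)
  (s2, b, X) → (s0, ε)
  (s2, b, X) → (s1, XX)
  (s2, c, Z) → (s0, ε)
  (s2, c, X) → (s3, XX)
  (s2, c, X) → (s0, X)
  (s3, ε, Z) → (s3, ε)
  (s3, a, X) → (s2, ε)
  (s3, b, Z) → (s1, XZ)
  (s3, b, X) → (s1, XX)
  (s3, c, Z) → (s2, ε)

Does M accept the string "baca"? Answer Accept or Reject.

One accepting computation: (s0, baca, Z) ⊢ (s3, aca, XXZ) ⊢ (s2, ca, XZ) ⊢ (s0, a, XZ) ⊢ (s3, ε, Z) ⊢ (s3, ε, ε)
All input consumed and the stack is empty.

Accept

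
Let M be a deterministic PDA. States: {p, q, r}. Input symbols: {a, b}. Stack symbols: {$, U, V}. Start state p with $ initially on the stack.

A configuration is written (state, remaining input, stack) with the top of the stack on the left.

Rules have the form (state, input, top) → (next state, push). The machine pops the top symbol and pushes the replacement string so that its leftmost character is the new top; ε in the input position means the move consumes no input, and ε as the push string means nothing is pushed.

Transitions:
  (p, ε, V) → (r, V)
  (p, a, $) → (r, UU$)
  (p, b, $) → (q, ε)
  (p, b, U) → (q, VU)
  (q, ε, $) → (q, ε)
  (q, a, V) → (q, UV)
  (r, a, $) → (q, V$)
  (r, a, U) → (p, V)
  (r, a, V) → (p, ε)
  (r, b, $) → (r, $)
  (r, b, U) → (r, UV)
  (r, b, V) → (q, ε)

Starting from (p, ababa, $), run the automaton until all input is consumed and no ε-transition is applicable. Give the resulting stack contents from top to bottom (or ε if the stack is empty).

UVU$

(p, ababa, $)
  read a, top $: go to r, push UU$ → (r, baba, UU$)
  read b, top U: go to r, push UV → (r, aba, UVU$)
  read a, top U: go to p, push V → (p, ba, VVU$)
  ε-move, top V: go to r, push V → (r, ba, VVU$)
  read b, top V: go to q, push ε → (q, a, VU$)
  read a, top V: go to q, push UV → (q, ε, UVU$)
All input consumed in state q with stack UVU$.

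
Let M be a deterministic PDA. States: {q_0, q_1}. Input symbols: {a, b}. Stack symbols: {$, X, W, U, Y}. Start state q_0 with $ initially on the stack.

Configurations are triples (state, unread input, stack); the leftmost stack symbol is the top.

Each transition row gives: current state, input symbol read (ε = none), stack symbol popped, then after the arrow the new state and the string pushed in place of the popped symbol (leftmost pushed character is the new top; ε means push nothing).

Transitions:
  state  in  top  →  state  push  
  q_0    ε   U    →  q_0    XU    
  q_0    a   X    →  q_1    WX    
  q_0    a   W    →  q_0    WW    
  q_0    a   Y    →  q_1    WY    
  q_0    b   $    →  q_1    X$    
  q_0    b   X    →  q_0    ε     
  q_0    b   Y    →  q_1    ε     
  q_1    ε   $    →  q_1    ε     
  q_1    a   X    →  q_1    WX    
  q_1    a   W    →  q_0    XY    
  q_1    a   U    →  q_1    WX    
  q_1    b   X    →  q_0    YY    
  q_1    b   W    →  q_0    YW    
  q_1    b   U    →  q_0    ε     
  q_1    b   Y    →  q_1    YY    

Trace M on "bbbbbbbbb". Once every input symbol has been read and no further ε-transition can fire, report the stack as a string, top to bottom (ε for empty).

(q_0, bbbbbbbbb, $)
  read b, top $: go to q_1, push X$ → (q_1, bbbbbbbb, X$)
  read b, top X: go to q_0, push YY → (q_0, bbbbbbb, YY$)
  read b, top Y: go to q_1, push ε → (q_1, bbbbbb, Y$)
  read b, top Y: go to q_1, push YY → (q_1, bbbbb, YY$)
  read b, top Y: go to q_1, push YY → (q_1, bbbb, YYY$)
  read b, top Y: go to q_1, push YY → (q_1, bbb, YYYY$)
  read b, top Y: go to q_1, push YY → (q_1, bb, YYYYY$)
  read b, top Y: go to q_1, push YY → (q_1, b, YYYYYY$)
  read b, top Y: go to q_1, push YY → (q_1, ε, YYYYYYY$)
All input consumed in state q_1 with stack YYYYYYY$.

YYYYYYY$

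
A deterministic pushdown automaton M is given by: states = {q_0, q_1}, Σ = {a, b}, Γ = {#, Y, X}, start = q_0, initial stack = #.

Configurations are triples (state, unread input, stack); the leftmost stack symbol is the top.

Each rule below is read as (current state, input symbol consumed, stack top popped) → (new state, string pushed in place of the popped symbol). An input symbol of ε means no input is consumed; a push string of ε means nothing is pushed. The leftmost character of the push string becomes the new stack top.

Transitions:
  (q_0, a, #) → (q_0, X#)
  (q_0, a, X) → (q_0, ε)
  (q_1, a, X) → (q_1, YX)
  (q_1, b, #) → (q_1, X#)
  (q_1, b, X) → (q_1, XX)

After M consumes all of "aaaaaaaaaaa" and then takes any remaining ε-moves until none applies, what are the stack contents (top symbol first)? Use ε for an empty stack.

(q_0, aaaaaaaaaaa, #) ⊢ (q_0, aaaaaaaaaa, X#) ⊢ (q_0, aaaaaaaaa, #) ⊢ (q_0, aaaaaaaa, X#) ⊢ (q_0, aaaaaaa, #) ⊢ (q_0, aaaaaa, X#) ⊢ (q_0, aaaaa, #) ⊢ (q_0, aaaa, X#) ⊢ (q_0, aaa, #) ⊢ (q_0, aa, X#) ⊢ (q_0, a, #) ⊢ (q_0, ε, X#)
All input consumed in state q_0 with stack X#.

X#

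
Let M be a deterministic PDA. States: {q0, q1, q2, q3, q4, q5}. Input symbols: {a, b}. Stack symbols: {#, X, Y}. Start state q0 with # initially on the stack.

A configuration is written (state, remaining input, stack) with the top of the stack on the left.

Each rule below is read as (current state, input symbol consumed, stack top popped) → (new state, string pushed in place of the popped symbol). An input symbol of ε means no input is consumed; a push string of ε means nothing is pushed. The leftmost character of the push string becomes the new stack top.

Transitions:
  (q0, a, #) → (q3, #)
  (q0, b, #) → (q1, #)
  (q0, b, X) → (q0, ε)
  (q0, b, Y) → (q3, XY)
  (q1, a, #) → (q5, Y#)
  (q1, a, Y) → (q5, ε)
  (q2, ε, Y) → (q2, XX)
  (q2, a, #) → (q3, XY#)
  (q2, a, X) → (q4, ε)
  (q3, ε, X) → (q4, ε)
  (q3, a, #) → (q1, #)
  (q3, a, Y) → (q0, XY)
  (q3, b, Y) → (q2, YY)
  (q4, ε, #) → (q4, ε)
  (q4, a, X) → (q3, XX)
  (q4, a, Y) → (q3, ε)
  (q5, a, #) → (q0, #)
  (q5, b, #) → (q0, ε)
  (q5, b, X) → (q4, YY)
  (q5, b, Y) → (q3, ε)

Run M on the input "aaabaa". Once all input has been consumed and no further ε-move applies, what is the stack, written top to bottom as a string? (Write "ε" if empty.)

(q0, aaabaa, #)
  read a, top #: go to q3, push # → (q3, aabaa, #)
  read a, top #: go to q1, push # → (q1, abaa, #)
  read a, top #: go to q5, push Y# → (q5, baa, Y#)
  read b, top Y: go to q3, push ε → (q3, aa, #)
  read a, top #: go to q1, push # → (q1, a, #)
  read a, top #: go to q5, push Y# → (q5, ε, Y#)
All input consumed in state q5 with stack Y#.

Y#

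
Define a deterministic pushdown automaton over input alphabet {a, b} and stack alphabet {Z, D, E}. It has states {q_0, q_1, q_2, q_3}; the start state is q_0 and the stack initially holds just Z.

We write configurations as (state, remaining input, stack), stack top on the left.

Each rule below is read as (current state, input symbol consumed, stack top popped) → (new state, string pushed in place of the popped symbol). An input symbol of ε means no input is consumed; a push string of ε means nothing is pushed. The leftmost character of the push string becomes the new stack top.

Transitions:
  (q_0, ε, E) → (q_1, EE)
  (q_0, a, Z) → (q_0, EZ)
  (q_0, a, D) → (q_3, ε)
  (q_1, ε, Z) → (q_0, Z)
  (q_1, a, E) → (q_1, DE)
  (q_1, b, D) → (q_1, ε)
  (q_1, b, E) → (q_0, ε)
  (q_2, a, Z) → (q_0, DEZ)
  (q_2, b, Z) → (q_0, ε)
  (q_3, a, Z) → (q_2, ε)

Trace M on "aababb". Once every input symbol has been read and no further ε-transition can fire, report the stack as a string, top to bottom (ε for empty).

(q_0, aababb, Z)
  read a, top Z: go to q_0, push EZ → (q_0, ababb, EZ)
  ε-move, top E: go to q_1, push EE → (q_1, ababb, EEZ)
  read a, top E: go to q_1, push DE → (q_1, babb, DEEZ)
  read b, top D: go to q_1, push ε → (q_1, abb, EEZ)
  read a, top E: go to q_1, push DE → (q_1, bb, DEEZ)
  read b, top D: go to q_1, push ε → (q_1, b, EEZ)
  read b, top E: go to q_0, push ε → (q_0, ε, EZ)
  ε-move, top E: go to q_1, push EE → (q_1, ε, EEZ)
All input consumed in state q_1 with stack EEZ.

EEZ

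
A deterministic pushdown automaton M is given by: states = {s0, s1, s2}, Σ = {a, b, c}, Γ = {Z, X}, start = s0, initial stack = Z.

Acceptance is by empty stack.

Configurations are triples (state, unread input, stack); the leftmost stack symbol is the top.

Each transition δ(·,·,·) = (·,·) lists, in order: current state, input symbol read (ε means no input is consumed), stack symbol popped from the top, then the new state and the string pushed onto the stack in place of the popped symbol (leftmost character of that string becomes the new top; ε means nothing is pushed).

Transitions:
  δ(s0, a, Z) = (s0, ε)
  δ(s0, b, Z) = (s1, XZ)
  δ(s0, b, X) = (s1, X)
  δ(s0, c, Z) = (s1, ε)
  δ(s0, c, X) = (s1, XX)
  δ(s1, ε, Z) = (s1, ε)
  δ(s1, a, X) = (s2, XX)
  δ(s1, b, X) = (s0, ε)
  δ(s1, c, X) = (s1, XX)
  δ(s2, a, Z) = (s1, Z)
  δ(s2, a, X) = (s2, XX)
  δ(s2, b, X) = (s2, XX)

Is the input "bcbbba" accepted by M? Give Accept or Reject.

(s0, bcbbba, Z) ⊢ (s1, cbbba, XZ) ⊢ (s1, bbba, XXZ) ⊢ (s0, bba, XZ) ⊢ (s1, ba, XZ) ⊢ (s0, a, Z) ⊢ (s0, ε, ε)
All input consumed and the stack is empty.

Accept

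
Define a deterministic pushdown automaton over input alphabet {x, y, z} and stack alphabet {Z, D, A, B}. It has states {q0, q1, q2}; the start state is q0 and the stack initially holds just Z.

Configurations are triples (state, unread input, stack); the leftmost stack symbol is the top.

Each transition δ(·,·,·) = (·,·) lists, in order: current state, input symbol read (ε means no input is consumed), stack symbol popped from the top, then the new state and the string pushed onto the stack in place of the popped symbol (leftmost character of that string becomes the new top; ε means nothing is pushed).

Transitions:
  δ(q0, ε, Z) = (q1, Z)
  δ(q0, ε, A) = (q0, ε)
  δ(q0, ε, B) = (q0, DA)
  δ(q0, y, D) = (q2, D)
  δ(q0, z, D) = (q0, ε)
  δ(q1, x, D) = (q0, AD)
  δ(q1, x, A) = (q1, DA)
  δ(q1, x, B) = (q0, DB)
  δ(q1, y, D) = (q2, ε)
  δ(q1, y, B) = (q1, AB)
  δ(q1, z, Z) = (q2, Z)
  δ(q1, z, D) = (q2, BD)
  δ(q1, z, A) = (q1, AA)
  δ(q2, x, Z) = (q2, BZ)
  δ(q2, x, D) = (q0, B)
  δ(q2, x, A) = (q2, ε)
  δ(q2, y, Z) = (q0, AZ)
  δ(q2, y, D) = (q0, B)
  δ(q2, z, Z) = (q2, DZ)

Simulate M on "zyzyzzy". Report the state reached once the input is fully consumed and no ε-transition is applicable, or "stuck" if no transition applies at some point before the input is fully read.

q0

(q0, zyzyzzy, Z)
  ε-move, top Z: go to q1, push Z → (q1, zyzyzzy, Z)
  read z, top Z: go to q2, push Z → (q2, yzyzzy, Z)
  read y, top Z: go to q0, push AZ → (q0, zyzzy, AZ)
  ε-move, top A: go to q0, push ε → (q0, zyzzy, Z)
  ε-move, top Z: go to q1, push Z → (q1, zyzzy, Z)
  read z, top Z: go to q2, push Z → (q2, yzzy, Z)
  read y, top Z: go to q0, push AZ → (q0, zzy, AZ)
  ε-move, top A: go to q0, push ε → (q0, zzy, Z)
  ε-move, top Z: go to q1, push Z → (q1, zzy, Z)
  read z, top Z: go to q2, push Z → (q2, zy, Z)
  read z, top Z: go to q2, push DZ → (q2, y, DZ)
  read y, top D: go to q0, push B → (q0, ε, BZ)
  ε-move, top B: go to q0, push DA → (q0, ε, DAZ)
All input consumed; M is in state q0.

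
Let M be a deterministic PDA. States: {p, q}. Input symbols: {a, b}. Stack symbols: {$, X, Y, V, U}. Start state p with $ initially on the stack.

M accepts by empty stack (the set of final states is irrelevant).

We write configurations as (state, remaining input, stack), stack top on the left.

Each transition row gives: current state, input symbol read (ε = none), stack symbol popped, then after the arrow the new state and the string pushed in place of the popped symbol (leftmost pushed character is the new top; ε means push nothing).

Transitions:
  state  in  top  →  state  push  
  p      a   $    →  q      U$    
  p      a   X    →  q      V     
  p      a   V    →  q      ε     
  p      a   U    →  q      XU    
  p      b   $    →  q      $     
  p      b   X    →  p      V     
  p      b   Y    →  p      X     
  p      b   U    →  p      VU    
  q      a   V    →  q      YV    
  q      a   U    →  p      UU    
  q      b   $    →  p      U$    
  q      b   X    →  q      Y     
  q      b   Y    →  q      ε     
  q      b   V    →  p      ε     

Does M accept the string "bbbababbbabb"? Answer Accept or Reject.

(p, bbbababbbabb, $)
  read b, top $: go to q, push $ → (q, bbababbbabb, $)
  read b, top $: go to p, push U$ → (p, bababbbabb, U$)
  read b, top U: go to p, push VU → (p, ababbbabb, VU$)
  read a, top V: go to q, push ε → (q, babbbabb, U$)
No transition applies at (q, babbbabb, U$); input not fully consumed.

Reject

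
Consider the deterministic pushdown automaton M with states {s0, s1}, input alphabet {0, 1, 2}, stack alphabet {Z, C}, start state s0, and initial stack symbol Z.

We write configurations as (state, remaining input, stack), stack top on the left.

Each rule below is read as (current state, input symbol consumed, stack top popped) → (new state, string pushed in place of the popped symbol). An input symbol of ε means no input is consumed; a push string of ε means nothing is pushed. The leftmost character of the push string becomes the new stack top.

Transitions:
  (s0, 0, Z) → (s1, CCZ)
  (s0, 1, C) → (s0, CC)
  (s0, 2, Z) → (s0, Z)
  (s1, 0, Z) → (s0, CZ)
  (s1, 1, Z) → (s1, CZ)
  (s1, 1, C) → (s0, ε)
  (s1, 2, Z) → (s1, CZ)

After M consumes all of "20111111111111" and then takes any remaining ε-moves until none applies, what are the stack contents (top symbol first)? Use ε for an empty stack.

CCCCCCCCCCCCZ

(s0, 20111111111111, Z)
  read 2, top Z: go to s0, push Z → (s0, 0111111111111, Z)
  read 0, top Z: go to s1, push CCZ → (s1, 111111111111, CCZ)
  read 1, top C: go to s0, push ε → (s0, 11111111111, CZ)
  read 1, top C: go to s0, push CC → (s0, 1111111111, CCZ)
  read 1, top C: go to s0, push CC → (s0, 111111111, CCCZ)
  read 1, top C: go to s0, push CC → (s0, 11111111, CCCCZ)
  read 1, top C: go to s0, push CC → (s0, 1111111, CCCCCZ)
  read 1, top C: go to s0, push CC → (s0, 111111, CCCCCCZ)
  read 1, top C: go to s0, push CC → (s0, 11111, CCCCCCCZ)
  read 1, top C: go to s0, push CC → (s0, 1111, CCCCCCCCZ)
  read 1, top C: go to s0, push CC → (s0, 111, CCCCCCCCCZ)
  read 1, top C: go to s0, push CC → (s0, 11, CCCCCCCCCCZ)
  read 1, top C: go to s0, push CC → (s0, 1, CCCCCCCCCCCZ)
  read 1, top C: go to s0, push CC → (s0, ε, CCCCCCCCCCCCZ)
All input consumed in state s0 with stack CCCCCCCCCCCCZ.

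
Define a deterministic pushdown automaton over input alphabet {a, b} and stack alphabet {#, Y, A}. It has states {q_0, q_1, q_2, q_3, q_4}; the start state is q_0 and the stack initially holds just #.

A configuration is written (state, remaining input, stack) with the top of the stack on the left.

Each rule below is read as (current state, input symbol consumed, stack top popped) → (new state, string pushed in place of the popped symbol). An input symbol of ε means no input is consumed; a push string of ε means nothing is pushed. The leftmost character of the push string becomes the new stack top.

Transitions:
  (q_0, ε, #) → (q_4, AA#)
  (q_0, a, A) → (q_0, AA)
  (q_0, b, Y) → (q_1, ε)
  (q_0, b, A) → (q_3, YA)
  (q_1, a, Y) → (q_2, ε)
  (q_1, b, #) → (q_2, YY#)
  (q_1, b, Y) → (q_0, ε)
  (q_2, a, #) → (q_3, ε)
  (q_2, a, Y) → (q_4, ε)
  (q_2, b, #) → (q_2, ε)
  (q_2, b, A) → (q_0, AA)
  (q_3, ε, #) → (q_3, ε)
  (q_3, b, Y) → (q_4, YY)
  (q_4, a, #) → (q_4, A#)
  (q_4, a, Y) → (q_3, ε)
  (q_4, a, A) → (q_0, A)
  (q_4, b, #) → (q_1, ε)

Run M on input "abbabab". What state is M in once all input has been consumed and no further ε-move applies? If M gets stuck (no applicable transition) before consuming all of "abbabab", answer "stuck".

q_4

(q_0, abbabab, #)
  ε-move, top #: go to q_4, push AA# → (q_4, abbabab, AA#)
  read a, top A: go to q_0, push A → (q_0, bbabab, AA#)
  read b, top A: go to q_3, push YA → (q_3, babab, YAA#)
  read b, top Y: go to q_4, push YY → (q_4, abab, YYAA#)
  read a, top Y: go to q_3, push ε → (q_3, bab, YAA#)
  read b, top Y: go to q_4, push YY → (q_4, ab, YYAA#)
  read a, top Y: go to q_3, push ε → (q_3, b, YAA#)
  read b, top Y: go to q_4, push YY → (q_4, ε, YYAA#)
All input consumed; M is in state q_4.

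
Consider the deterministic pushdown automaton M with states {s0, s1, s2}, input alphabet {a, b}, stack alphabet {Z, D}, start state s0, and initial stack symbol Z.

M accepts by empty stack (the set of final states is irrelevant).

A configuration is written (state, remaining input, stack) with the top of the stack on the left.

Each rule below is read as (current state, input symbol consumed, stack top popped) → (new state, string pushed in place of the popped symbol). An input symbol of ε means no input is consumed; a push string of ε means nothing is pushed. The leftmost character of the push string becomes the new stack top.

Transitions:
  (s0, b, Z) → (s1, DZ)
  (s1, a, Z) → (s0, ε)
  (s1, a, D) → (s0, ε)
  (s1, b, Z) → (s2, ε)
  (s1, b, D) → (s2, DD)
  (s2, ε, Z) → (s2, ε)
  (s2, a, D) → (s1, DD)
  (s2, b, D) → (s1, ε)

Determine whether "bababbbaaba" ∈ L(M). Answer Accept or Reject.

(s0, bababbbaaba, Z) ⊢ (s1, ababbbaaba, DZ) ⊢ (s0, babbbaaba, Z) ⊢ (s1, abbbaaba, DZ) ⊢ (s0, bbbaaba, Z) ⊢ (s1, bbaaba, DZ) ⊢ (s2, baaba, DDZ) ⊢ (s1, aaba, DZ) ⊢ (s0, aba, Z)
No transition applies at (s0, aba, Z); input not fully consumed.

Reject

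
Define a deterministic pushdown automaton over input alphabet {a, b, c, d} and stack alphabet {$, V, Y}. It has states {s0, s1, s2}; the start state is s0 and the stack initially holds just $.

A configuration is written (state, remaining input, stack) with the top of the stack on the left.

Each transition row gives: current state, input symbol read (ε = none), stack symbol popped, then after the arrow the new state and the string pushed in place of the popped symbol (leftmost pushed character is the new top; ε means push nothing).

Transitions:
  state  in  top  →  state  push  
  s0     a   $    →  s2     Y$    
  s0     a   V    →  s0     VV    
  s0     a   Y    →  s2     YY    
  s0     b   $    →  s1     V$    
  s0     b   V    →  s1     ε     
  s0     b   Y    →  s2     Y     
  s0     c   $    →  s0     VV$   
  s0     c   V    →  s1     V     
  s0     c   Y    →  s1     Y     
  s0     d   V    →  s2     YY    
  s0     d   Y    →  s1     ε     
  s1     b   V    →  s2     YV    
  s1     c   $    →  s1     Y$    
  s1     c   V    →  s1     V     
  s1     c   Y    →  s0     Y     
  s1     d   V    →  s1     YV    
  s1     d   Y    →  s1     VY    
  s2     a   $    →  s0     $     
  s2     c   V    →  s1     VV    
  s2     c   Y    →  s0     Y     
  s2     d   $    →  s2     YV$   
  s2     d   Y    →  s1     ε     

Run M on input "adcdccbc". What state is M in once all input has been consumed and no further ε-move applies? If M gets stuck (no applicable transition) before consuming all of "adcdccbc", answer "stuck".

(s0, adcdccbc, $)
  read a, top $: go to s2, push Y$ → (s2, dcdccbc, Y$)
  read d, top Y: go to s1, push ε → (s1, cdccbc, $)
  read c, top $: go to s1, push Y$ → (s1, dccbc, Y$)
  read d, top Y: go to s1, push VY → (s1, ccbc, VY$)
  read c, top V: go to s1, push V → (s1, cbc, VY$)
  read c, top V: go to s1, push V → (s1, bc, VY$)
  read b, top V: go to s2, push YV → (s2, c, YVY$)
  read c, top Y: go to s0, push Y → (s0, ε, YVY$)
All input consumed; M is in state s0.

s0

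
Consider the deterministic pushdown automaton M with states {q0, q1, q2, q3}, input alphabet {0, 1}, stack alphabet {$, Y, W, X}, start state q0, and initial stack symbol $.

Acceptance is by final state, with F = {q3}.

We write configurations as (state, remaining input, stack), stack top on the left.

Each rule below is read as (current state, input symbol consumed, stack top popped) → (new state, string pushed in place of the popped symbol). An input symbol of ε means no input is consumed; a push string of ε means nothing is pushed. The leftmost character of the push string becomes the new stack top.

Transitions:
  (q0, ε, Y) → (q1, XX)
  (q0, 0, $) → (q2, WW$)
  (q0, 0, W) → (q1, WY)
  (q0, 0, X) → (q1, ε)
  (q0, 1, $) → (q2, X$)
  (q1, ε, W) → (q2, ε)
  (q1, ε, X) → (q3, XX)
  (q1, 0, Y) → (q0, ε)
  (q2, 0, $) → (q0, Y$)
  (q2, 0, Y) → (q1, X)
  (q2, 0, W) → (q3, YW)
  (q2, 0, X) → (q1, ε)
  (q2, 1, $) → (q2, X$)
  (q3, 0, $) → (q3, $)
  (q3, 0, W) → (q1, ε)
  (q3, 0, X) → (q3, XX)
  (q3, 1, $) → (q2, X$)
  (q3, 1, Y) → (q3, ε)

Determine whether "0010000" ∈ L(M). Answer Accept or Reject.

(q0, 0010000, $)
  read 0, top $: go to q2, push WW$ → (q2, 010000, WW$)
  read 0, top W: go to q3, push YW → (q3, 10000, YWW$)
  read 1, top Y: go to q3, push ε → (q3, 0000, WW$)
  read 0, top W: go to q1, push ε → (q1, 000, W$)
  ε-move, top W: go to q2, push ε → (q2, 000, $)
  read 0, top $: go to q0, push Y$ → (q0, 00, Y$)
  ε-move, top Y: go to q1, push XX → (q1, 00, XX$)
  ε-move, top X: go to q3, push XX → (q3, 00, XXX$)
  read 0, top X: go to q3, push XX → (q3, 0, XXXX$)
  read 0, top X: go to q3, push XX → (q3, ε, XXXXX$)
All input consumed; state q3 ∈ F.

Accept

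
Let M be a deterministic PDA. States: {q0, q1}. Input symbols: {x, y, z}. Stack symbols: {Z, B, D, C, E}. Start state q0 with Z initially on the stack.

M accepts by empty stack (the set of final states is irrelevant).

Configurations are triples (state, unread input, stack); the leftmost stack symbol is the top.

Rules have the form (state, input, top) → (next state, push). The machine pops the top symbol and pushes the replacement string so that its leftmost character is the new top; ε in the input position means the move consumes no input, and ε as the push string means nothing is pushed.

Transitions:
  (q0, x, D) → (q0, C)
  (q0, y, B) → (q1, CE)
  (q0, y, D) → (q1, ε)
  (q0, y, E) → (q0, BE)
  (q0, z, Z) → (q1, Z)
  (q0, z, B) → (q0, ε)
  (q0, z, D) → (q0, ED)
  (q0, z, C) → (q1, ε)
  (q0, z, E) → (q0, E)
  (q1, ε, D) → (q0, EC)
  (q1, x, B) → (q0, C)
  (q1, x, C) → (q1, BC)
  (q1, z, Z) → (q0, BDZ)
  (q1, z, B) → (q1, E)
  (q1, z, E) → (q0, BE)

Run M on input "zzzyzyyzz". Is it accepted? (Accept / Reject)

Reject

(q0, zzzyzyyzz, Z) ⊢ (q1, zzyzyyzz, Z) ⊢ (q0, zyzyyzz, BDZ) ⊢ (q0, yzyyzz, DZ) ⊢ (q1, zyyzz, Z) ⊢ (q0, yyzz, BDZ) ⊢ (q1, yzz, CEDZ)
No transition applies at (q1, yzz, CEDZ); input not fully consumed.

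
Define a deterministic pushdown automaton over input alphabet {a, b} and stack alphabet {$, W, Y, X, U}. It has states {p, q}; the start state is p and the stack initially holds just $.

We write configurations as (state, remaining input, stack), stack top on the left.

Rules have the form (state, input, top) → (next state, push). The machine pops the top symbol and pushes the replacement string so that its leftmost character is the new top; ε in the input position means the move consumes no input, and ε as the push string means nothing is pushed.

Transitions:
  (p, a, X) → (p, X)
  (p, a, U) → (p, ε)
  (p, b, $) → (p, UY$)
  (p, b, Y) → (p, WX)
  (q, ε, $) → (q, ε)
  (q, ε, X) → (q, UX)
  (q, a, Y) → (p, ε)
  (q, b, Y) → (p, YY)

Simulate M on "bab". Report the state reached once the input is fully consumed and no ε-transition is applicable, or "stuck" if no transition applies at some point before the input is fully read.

p

(p, bab, $)
  read b, top $: go to p, push UY$ → (p, ab, UY$)
  read a, top U: go to p, push ε → (p, b, Y$)
  read b, top Y: go to p, push WX → (p, ε, WX$)
All input consumed; M is in state p.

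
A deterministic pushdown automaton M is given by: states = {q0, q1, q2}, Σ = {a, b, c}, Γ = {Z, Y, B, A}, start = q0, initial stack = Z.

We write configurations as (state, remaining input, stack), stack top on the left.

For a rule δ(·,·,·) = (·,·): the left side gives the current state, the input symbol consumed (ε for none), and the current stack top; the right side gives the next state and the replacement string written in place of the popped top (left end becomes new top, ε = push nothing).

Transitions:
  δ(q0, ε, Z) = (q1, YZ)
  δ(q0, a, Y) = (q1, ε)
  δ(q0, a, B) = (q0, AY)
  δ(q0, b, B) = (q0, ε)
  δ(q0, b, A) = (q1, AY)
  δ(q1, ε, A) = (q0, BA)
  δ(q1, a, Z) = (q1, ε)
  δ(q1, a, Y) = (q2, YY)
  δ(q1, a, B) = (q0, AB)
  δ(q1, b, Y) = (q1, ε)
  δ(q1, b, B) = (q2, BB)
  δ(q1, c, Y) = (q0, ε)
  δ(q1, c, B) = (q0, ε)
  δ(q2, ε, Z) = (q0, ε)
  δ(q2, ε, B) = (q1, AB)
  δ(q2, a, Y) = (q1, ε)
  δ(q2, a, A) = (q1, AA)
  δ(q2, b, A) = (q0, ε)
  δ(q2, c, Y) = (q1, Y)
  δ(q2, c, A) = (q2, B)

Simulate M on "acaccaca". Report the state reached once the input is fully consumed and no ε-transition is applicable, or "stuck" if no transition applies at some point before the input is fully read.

q2

(q0, acaccaca, Z)
  ε-move, top Z: go to q1, push YZ → (q1, acaccaca, YZ)
  read a, top Y: go to q2, push YY → (q2, caccaca, YYZ)
  read c, top Y: go to q1, push Y → (q1, accaca, YYZ)
  read a, top Y: go to q2, push YY → (q2, ccaca, YYYZ)
  read c, top Y: go to q1, push Y → (q1, caca, YYYZ)
  read c, top Y: go to q0, push ε → (q0, aca, YYZ)
  read a, top Y: go to q1, push ε → (q1, ca, YZ)
  read c, top Y: go to q0, push ε → (q0, a, Z)
  ε-move, top Z: go to q1, push YZ → (q1, a, YZ)
  read a, top Y: go to q2, push YY → (q2, ε, YYZ)
All input consumed; M is in state q2.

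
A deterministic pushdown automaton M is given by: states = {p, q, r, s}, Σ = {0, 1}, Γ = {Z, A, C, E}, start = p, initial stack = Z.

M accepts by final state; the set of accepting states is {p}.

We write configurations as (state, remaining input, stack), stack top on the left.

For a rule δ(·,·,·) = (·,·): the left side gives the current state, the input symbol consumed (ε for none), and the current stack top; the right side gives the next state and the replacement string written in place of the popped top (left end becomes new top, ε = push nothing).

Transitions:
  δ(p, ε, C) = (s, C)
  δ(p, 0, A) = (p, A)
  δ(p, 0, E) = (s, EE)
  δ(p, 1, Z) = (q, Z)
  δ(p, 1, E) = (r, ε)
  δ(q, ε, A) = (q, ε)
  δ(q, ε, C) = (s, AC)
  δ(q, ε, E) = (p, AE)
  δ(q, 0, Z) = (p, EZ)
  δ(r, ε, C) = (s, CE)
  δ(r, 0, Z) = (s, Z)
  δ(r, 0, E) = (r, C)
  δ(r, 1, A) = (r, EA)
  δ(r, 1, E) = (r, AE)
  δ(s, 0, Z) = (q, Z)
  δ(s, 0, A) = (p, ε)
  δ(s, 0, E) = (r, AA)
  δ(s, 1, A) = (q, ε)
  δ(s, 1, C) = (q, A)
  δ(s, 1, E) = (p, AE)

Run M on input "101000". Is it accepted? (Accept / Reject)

Accept

(p, 101000, Z) ⊢ (q, 01000, Z) ⊢ (p, 1000, EZ) ⊢ (r, 000, Z) ⊢ (s, 00, Z) ⊢ (q, 0, Z) ⊢ (p, ε, EZ)
All input consumed; state p ∈ F.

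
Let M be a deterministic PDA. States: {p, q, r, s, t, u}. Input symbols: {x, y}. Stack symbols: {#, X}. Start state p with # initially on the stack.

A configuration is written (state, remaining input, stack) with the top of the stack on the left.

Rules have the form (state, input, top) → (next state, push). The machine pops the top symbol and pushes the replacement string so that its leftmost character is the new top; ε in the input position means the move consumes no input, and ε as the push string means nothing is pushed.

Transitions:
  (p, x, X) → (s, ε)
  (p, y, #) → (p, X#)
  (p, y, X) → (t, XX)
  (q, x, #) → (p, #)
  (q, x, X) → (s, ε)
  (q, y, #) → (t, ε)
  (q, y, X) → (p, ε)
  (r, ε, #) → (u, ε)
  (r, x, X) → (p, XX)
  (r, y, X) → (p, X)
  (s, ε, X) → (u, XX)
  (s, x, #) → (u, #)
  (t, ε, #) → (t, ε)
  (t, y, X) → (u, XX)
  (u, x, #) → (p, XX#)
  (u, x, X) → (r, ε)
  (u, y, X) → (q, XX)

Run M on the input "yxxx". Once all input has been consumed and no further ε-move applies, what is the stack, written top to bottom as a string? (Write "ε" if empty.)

(p, yxxx, #)
  read y, top #: go to p, push X# → (p, xxx, X#)
  read x, top X: go to s, push ε → (s, xx, #)
  read x, top #: go to u, push # → (u, x, #)
  read x, top #: go to p, push XX# → (p, ε, XX#)
All input consumed in state p with stack XX#.

XX#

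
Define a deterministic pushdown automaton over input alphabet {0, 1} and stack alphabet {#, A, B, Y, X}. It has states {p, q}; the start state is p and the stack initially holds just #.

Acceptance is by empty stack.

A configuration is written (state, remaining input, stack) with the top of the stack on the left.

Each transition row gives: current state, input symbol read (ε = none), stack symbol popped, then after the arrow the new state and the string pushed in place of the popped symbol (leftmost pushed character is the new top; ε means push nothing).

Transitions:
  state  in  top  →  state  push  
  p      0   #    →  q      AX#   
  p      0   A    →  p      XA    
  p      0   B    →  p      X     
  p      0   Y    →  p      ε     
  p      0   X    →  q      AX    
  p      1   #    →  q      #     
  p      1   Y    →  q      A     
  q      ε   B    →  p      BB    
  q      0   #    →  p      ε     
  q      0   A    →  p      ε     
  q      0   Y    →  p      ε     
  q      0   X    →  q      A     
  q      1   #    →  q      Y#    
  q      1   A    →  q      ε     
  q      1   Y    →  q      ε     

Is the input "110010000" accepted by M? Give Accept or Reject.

(p, 110010000, #)
  read 1, top #: go to q, push # → (q, 10010000, #)
  read 1, top #: go to q, push Y# → (q, 0010000, Y#)
  read 0, top Y: go to p, push ε → (p, 010000, #)
  read 0, top #: go to q, push AX# → (q, 10000, AX#)
  read 1, top A: go to q, push ε → (q, 0000, X#)
  read 0, top X: go to q, push A → (q, 000, A#)
  read 0, top A: go to p, push ε → (p, 00, #)
  read 0, top #: go to q, push AX# → (q, 0, AX#)
  read 0, top A: go to p, push ε → (p, ε, X#)
All input consumed; stack is X#, not empty, and no further ε-move applies.

Reject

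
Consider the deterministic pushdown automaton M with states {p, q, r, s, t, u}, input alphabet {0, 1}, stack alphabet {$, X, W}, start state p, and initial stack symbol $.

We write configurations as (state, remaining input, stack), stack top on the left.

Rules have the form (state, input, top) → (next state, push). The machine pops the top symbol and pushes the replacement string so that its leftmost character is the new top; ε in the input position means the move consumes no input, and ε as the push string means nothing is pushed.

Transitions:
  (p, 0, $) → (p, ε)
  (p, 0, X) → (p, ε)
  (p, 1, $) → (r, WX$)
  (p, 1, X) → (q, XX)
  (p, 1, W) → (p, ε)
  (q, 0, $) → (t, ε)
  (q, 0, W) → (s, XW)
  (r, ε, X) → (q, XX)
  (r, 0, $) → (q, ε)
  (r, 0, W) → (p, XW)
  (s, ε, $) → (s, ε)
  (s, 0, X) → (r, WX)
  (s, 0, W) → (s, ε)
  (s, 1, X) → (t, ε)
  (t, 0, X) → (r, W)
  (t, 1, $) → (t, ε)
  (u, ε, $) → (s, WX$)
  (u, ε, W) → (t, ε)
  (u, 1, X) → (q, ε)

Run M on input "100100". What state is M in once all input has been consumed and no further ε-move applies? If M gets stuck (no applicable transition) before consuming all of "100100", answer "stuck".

p

(p, 100100, $) ⊢ (r, 00100, WX$) ⊢ (p, 0100, XWX$) ⊢ (p, 100, WX$) ⊢ (p, 00, X$) ⊢ (p, 0, $) ⊢ (p, ε, ε)
All input consumed; M is in state p.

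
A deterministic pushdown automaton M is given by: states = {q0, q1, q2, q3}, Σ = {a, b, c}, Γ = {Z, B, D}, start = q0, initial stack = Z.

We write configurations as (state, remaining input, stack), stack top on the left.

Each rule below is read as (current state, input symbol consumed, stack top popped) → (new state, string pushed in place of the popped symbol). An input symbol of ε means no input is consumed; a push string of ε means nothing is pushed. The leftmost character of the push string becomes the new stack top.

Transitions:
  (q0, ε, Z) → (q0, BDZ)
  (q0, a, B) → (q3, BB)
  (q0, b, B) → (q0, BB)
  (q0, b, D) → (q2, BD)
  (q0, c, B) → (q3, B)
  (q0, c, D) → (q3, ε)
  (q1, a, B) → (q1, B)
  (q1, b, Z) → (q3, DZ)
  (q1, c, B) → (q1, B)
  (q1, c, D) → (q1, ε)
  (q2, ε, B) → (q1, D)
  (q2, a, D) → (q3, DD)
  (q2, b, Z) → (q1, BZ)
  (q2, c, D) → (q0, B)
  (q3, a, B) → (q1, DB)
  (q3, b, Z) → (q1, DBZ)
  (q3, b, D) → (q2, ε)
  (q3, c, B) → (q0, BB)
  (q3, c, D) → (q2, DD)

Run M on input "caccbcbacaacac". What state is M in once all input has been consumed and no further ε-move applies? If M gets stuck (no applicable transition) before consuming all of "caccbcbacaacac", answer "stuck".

stuck

(q0, caccbcbacaacac, Z)
  ε-move, top Z: go to q0, push BDZ → (q0, caccbcbacaacac, BDZ)
  read c, top B: go to q3, push B → (q3, accbcbacaacac, BDZ)
  read a, top B: go to q1, push DB → (q1, ccbcbacaacac, DBDZ)
  read c, top D: go to q1, push ε → (q1, cbcbacaacac, BDZ)
  read c, top B: go to q1, push B → (q1, bcbacaacac, BDZ)
No transition for (q1, b, top B); M blocks with input bcbacaacac remaining.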